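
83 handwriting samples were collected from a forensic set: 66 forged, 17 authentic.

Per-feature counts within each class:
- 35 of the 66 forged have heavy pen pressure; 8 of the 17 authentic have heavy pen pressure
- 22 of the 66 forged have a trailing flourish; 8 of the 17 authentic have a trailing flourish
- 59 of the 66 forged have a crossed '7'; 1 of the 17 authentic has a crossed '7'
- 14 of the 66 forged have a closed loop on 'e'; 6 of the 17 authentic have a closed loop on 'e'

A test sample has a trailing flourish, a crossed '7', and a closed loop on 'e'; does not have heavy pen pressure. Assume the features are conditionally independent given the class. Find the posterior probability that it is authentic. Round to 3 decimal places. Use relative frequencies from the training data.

0.043

forged: (66/83) × (31/66) × (22/66) × (59/66) × (14/66) ≈ 0.0236077
authentic: (17/83) × (9/17) × (8/17) × (1/17) × (6/17) ≈ 0.0010594
P(authentic | x) = 0.0010594 / 0.0246671 ≈ 0.043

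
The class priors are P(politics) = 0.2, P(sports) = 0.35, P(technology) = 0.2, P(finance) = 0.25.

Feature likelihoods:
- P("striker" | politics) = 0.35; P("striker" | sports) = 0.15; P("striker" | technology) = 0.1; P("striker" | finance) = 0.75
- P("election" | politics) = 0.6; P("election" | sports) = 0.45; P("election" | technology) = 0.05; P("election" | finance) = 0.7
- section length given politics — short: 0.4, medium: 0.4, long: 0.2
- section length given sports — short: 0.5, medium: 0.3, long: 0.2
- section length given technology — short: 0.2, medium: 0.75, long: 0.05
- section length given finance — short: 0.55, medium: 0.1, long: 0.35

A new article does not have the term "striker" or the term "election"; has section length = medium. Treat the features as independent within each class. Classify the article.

technology

politics: 0.2 × (1−0.35) × (1−0.6) × 0.4 = 0.0208
sports: 0.35 × (1−0.15) × (1−0.45) × 0.3 = 0.0490875
technology: 0.2 × (1−0.1) × (1−0.05) × 0.75 = 0.12825
finance: 0.25 × (1−0.75) × (1−0.7) × 0.1 = 0.001875
Highest score → technology.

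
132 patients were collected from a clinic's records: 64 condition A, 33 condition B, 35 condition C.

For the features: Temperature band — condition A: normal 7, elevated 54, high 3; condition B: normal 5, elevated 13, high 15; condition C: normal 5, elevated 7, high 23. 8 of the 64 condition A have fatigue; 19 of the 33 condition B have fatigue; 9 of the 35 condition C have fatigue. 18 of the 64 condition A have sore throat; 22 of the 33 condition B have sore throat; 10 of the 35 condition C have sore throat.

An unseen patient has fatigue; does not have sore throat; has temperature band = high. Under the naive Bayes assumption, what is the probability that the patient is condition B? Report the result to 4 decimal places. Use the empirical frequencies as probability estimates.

0.3905

condition A: (64/132) × (3/64) × (8/64) × (46/64) ≈ 0.0020419
condition B: (33/132) × (15/33) × (19/33) × (11/33) ≈ 0.021809
condition C: (35/132) × (23/35) × (9/35) × (25/35) ≈ 0.0320037
P(condition B | x) = 0.021809 / 0.0558546 ≈ 0.3905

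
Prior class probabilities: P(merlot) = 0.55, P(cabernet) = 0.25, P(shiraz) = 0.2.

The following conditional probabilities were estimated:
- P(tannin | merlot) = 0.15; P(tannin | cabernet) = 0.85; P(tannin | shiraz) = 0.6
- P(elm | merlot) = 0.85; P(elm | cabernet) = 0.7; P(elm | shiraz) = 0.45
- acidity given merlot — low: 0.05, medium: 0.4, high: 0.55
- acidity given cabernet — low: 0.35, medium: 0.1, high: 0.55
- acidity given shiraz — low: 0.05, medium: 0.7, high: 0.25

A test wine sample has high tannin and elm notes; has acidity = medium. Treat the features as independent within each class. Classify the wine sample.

shiraz

merlot: 0.55 × 0.15 × 0.85 × 0.4 = 0.02805
cabernet: 0.25 × 0.85 × 0.7 × 0.1 = 0.014875
shiraz: 0.2 × 0.6 × 0.45 × 0.7 = 0.0378
Highest score → shiraz.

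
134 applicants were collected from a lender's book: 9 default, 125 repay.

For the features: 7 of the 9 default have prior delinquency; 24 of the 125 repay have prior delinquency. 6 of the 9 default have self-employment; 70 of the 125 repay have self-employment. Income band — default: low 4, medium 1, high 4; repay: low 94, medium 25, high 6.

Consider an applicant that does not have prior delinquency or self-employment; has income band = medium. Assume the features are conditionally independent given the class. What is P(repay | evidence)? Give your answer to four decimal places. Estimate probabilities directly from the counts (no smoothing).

default: (9/134) × (2/9) × (3/9) × (1/9) ≈ 0.000552792
repay: (125/134) × (101/125) × (55/125) × (25/125) ≈ 0.0663284
P(repay | x) = 0.0663284 / 0.066881192 ≈ 0.9917

0.9917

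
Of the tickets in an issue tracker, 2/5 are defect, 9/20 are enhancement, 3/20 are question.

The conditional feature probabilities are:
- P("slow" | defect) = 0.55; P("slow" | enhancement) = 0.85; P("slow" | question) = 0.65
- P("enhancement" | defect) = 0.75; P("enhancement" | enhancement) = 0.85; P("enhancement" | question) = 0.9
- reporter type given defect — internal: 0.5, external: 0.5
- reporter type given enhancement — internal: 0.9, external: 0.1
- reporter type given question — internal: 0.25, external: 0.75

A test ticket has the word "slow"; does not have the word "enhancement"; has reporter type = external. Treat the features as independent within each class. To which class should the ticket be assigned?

defect: 0.4 × 0.55 × (1−0.75) × 0.5 = 0.0275
enhancement: 0.45 × 0.85 × (1−0.85) × 0.1 = 0.0057375
question: 0.15 × 0.65 × (1−0.9) × 0.75 = 0.0073125
Highest score → defect.

defect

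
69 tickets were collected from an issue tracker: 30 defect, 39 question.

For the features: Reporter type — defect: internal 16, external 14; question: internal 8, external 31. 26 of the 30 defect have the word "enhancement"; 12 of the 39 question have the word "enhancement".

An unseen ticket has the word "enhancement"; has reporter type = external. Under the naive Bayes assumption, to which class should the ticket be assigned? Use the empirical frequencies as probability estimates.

defect

defect: (30/69) × (14/30) × (26/30) ≈ 0.175845
question: (39/69) × (31/39) × (12/39) ≈ 0.138239
Highest score → defect.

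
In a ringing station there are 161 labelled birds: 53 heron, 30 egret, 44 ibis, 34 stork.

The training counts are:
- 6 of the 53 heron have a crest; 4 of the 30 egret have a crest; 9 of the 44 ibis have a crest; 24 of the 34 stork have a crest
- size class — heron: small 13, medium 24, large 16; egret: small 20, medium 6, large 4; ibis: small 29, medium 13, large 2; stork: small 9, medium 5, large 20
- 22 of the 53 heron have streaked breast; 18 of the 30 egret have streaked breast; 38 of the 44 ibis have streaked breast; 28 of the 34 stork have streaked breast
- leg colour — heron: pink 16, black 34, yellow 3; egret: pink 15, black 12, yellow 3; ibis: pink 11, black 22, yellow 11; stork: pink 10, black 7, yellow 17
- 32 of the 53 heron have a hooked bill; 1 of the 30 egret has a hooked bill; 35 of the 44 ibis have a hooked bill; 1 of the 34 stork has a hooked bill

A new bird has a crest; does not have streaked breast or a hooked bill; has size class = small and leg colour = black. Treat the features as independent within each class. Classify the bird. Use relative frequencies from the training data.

egret

heron: (53/161) × (6/53) × (13/53) × (31/53) × (34/53) × (21/53) ≈ 0.00135902
egret: (30/161) × (4/30) × (20/30) × (12/30) × (12/30) × (29/30) ≈ 0.00256177
ibis: (44/161) × (9/44) × (29/44) × (6/44) × (22/44) × (9/44) ≈ 0.000513831
stork: (34/161) × (24/34) × (9/34) × (6/34) × (7/34) × (33/34) ≈ 0.00139148
Highest score → egret.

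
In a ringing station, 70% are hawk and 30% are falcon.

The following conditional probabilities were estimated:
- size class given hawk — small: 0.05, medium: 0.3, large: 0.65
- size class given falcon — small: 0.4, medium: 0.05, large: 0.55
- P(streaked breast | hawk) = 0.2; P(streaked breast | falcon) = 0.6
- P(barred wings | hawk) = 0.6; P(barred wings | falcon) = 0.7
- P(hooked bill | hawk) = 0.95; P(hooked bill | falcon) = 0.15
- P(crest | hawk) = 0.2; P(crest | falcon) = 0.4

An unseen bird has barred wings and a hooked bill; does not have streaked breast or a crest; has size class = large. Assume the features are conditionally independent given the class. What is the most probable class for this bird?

hawk: 0.7 × 0.65 × (1−0.2) × 0.6 × 0.95 × (1−0.2) = 0.165984
falcon: 0.3 × 0.55 × (1−0.6) × 0.7 × 0.15 × (1−0.4) = 0.004158
Highest score → hawk.

hawk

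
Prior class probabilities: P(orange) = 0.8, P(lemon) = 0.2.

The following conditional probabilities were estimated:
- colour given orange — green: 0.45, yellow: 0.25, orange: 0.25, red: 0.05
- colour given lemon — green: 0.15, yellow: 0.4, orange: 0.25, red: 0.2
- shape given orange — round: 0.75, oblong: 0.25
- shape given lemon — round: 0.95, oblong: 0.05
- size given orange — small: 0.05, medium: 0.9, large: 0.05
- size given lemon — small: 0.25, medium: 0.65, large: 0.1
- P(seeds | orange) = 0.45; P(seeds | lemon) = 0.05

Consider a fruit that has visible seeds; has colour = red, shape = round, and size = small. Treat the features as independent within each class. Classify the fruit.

orange

orange: 0.8 × 0.05 × 0.75 × 0.05 × 0.45 = 0.000675
lemon: 0.2 × 0.2 × 0.95 × 0.25 × 0.05 = 0.000475
Highest score → orange.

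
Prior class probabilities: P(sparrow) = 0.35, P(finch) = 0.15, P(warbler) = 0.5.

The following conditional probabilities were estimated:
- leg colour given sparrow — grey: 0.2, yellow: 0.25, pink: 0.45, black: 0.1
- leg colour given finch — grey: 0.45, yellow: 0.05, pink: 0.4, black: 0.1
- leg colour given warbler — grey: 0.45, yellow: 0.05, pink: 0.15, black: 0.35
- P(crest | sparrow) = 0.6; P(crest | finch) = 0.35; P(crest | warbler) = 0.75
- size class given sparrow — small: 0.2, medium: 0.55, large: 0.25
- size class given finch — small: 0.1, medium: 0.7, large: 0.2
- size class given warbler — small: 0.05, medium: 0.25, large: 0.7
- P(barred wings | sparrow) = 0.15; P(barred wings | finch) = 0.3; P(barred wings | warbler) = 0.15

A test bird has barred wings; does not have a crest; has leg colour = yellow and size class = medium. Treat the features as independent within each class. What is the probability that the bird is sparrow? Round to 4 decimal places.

0.6965

sparrow: 0.35 × 0.25 × (1−0.6) × 0.55 × 0.15 = 0.0028875
finch: 0.15 × 0.05 × (1−0.35) × 0.7 × 0.3 = 0.00102375
warbler: 0.5 × 0.05 × (1−0.75) × 0.25 × 0.15 = 0.000234375
P(sparrow | x) = 0.0028875 / 0.004145625 ≈ 0.6965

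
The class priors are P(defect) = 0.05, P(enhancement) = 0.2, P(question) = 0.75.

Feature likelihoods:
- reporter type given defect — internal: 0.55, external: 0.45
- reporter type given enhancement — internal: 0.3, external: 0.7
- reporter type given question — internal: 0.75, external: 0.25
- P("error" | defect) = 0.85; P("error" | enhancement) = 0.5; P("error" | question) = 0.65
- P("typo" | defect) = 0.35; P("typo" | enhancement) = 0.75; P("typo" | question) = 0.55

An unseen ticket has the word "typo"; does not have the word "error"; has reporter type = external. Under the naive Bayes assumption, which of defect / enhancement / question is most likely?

defect: 0.05 × 0.45 × (1−0.85) × 0.35 = 0.00118125
enhancement: 0.2 × 0.7 × (1−0.5) × 0.75 = 0.0525
question: 0.75 × 0.25 × (1−0.65) × 0.55 = 0.03609375
Highest score → enhancement.

enhancement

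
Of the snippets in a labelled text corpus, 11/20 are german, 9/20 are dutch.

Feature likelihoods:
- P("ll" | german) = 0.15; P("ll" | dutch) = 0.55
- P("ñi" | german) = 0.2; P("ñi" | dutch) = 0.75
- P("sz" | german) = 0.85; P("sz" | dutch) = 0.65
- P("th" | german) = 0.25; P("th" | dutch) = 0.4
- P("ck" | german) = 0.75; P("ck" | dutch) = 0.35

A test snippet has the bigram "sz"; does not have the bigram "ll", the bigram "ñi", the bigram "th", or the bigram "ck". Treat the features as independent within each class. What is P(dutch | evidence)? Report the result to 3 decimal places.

german: 0.55 × (1−0.15) × (1−0.2) × 0.85 × (1−0.25) × (1−0.75) = 0.05960625
dutch: 0.45 × (1−0.55) × (1−0.75) × 0.65 × (1−0.4) × (1−0.35) = 0.0128334375
P(dutch | x) = 0.0128334375 / 0.0724396875 ≈ 0.177

0.177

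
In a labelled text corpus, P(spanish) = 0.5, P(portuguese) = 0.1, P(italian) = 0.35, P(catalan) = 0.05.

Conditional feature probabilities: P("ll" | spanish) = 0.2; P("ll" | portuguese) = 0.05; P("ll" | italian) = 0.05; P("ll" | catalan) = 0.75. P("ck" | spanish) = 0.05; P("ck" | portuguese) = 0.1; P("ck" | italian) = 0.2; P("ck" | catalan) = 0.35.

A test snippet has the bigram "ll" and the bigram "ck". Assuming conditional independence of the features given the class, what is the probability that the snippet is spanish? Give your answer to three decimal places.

spanish: 0.5 × 0.2 × 0.05 = 0.005
portuguese: 0.1 × 0.05 × 0.1 = 0.0005
italian: 0.35 × 0.05 × 0.2 = 0.0035
catalan: 0.05 × 0.75 × 0.35 = 0.013125
P(spanish | x) = 0.005 / 0.022125 ≈ 0.226

0.226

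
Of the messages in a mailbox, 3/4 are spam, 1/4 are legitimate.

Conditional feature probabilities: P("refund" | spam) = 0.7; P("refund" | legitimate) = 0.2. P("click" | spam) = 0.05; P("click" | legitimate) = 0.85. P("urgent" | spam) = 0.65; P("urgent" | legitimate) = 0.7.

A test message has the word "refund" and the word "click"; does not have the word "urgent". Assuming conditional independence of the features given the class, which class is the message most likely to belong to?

spam: 0.75 × 0.7 × 0.05 × (1−0.65) = 0.0091875
legitimate: 0.25 × 0.2 × 0.85 × (1−0.7) = 0.01275
Highest score → legitimate.

legitimate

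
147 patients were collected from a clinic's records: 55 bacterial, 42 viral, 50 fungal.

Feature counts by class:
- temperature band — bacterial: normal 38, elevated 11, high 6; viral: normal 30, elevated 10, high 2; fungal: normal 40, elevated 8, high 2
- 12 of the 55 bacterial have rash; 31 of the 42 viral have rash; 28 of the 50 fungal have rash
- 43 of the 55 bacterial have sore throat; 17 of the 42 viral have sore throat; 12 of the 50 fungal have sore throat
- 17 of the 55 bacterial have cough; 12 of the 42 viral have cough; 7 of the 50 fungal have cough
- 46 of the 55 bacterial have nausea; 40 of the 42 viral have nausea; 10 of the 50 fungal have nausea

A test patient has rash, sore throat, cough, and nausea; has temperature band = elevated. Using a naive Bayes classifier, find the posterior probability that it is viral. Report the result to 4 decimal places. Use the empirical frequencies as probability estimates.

0.6121

bacterial: (55/147) × (11/55) × (12/55) × (43/55) × (17/55) × (46/55) ≈ 0.00329975
viral: (42/147) × (10/42) × (31/42) × (17/42) × (12/42) × (40/42) ≈ 0.00553016
fungal: (50/147) × (8/50) × (28/50) × (12/50) × (7/50) × (10/50) = 0.0002048
P(viral | x) = 0.00553016 / 0.00903471 ≈ 0.6121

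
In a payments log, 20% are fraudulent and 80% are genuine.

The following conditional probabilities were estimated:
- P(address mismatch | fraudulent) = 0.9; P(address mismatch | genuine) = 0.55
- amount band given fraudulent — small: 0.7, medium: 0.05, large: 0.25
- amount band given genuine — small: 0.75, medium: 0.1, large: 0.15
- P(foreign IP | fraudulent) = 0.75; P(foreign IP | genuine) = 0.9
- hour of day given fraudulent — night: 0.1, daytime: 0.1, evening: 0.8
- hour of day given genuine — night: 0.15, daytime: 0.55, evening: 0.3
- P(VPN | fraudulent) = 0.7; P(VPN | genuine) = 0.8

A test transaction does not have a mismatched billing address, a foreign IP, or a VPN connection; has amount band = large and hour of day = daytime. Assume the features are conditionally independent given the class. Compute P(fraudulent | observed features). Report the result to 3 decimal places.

fraudulent: 0.2 × (1−0.9) × 0.25 × (1−0.75) × 0.1 × (1−0.7) = 0.0000375
genuine: 0.8 × (1−0.55) × 0.15 × (1−0.9) × 0.55 × (1−0.8) = 0.000594
P(fraudulent | x) = 0.0000375 / 0.0006315 ≈ 0.059

0.059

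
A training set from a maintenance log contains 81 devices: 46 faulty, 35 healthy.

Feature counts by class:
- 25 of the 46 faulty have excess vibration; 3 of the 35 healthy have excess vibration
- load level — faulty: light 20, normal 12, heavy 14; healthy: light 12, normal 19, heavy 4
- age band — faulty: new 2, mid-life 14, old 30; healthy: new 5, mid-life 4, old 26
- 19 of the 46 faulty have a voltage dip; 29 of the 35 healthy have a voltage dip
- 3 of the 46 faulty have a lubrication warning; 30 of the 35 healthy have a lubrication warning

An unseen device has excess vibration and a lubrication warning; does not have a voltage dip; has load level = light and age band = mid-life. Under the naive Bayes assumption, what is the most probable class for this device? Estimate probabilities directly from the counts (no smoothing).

faulty

faulty: (46/81) × (25/46) × (20/46) × (14/46) × (27/46) × (3/46) ≈ 0.00156339
healthy: (35/81) × (3/35) × (12/35) × (4/35) × (6/35) × (30/35) ≈ 0.000213244
Highest score → faulty.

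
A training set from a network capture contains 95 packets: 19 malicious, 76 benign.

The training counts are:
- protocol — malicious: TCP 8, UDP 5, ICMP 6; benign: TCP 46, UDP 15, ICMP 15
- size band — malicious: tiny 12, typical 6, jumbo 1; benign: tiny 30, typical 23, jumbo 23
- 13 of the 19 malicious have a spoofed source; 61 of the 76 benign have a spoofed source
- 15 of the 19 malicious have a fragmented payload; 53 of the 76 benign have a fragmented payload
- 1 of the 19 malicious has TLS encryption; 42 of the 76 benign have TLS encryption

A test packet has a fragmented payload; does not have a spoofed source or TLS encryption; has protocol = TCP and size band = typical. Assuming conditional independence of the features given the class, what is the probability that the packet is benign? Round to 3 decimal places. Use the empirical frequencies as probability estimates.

malicious: (19/95) × (8/19) × (6/19) × (6/19) × (15/19) × (18/19) ≈ 0.00628085
benign: (76/95) × (46/76) × (23/76) × (15/76) × (53/76) × (34/76) ≈ 0.00902306
P(benign | x) = 0.00902306 / 0.01530391 ≈ 0.590

0.590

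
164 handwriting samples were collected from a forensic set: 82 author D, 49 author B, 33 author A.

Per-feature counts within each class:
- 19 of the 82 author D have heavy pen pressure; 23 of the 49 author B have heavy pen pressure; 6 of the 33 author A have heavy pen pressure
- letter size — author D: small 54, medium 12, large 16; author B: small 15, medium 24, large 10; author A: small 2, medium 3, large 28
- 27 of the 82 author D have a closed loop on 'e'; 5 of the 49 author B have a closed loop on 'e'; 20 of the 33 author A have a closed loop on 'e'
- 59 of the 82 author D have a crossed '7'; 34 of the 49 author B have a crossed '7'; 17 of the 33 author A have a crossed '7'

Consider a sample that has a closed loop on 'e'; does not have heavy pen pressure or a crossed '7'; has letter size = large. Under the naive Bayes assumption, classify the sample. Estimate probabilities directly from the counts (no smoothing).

author D: (82/164) × (63/82) × (16/82) × (27/82) × (23/82) ≈ 0.00692256
author B: (49/164) × (26/49) × (10/49) × (5/49) × (15/49) ≈ 0.00101065
author A: (33/164) × (27/33) × (28/33) × (20/33) × (16/33) ≈ 0.0410474
Highest score → author A.

author A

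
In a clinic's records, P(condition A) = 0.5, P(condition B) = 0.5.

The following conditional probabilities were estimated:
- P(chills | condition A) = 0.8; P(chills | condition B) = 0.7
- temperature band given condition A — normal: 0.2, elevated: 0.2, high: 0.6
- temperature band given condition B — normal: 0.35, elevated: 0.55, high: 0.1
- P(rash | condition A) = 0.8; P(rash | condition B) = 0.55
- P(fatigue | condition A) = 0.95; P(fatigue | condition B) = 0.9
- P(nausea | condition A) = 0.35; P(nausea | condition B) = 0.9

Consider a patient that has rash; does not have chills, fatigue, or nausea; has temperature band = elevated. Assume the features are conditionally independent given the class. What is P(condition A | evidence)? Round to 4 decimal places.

condition A: 0.5 × (1−0.8) × 0.2 × 0.8 × (1−0.95) × (1−0.35) = 0.00052
condition B: 0.5 × (1−0.7) × 0.55 × 0.55 × (1−0.9) × (1−0.9) = 0.00045375
P(condition A | x) = 0.00052 / 0.00097375 ≈ 0.5340

0.5340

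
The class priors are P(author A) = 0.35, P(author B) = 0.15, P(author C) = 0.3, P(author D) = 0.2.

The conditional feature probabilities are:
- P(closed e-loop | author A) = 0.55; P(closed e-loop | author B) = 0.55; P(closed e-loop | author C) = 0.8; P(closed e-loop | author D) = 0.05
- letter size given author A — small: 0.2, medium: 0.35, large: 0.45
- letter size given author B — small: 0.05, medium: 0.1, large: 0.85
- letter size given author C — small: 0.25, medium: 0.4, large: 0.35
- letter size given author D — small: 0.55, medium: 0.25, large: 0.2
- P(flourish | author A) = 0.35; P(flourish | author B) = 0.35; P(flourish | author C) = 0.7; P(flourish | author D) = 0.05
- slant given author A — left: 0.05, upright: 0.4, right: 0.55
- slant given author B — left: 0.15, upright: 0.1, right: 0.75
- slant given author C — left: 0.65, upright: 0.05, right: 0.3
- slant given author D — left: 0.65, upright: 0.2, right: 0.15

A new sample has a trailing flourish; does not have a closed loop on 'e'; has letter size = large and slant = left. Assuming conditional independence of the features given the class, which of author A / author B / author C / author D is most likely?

author C

author A: 0.35 × (1−0.55) × 0.45 × 0.35 × 0.05 = 0.0012403125
author B: 0.15 × (1−0.55) × 0.85 × 0.35 × 0.15 = 0.0030121875
author C: 0.3 × (1−0.8) × 0.35 × 0.7 × 0.65 = 0.009555
author D: 0.2 × (1−0.05) × 0.2 × 0.05 × 0.65 = 0.001235
Highest score → author C.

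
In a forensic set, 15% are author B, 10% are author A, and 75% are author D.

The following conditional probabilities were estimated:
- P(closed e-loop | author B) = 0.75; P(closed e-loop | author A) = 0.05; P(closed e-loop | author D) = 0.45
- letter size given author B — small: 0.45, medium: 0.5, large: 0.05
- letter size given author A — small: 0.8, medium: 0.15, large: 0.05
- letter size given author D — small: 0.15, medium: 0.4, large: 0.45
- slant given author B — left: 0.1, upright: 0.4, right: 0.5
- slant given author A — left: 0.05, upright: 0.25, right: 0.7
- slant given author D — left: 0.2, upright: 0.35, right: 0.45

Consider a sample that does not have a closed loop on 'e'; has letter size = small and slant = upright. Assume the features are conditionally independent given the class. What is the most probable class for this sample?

author B: 0.15 × (1−0.75) × 0.45 × 0.4 = 0.00675
author A: 0.1 × (1−0.05) × 0.8 × 0.25 = 0.019
author D: 0.75 × (1−0.45) × 0.15 × 0.35 = 0.02165625
Highest score → author D.

author D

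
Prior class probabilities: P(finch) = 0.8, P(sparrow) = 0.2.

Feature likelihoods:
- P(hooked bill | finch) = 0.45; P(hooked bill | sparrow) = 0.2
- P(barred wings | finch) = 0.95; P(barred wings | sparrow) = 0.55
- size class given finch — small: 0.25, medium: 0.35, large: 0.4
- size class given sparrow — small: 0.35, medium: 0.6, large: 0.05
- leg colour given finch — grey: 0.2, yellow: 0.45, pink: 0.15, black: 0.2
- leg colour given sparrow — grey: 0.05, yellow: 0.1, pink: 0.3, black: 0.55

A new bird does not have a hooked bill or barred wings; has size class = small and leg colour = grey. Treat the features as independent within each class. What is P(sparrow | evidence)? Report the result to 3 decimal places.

0.534

finch: 0.8 × (1−0.45) × (1−0.95) × 0.25 × 0.2 = 0.0011
sparrow: 0.2 × (1−0.2) × (1−0.55) × 0.35 × 0.05 = 0.00126
P(sparrow | x) = 0.00126 / 0.00236 ≈ 0.534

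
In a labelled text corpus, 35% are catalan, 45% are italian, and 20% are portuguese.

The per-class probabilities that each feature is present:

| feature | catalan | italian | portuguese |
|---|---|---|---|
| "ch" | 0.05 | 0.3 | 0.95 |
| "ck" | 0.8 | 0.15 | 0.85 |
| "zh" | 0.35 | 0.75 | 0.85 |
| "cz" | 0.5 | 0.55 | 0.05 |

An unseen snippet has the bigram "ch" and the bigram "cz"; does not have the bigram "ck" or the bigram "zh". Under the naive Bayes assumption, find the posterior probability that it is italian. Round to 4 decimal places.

catalan: 0.35 × 0.05 × (1−0.8) × (1−0.35) × 0.5 = 0.0011375
italian: 0.45 × 0.3 × (1−0.15) × (1−0.75) × 0.55 = 0.015778125
portuguese: 0.2 × 0.95 × (1−0.85) × (1−0.85) × 0.05 = 0.00021375
P(italian | x) = 0.015778125 / 0.017129375 ≈ 0.9211

0.9211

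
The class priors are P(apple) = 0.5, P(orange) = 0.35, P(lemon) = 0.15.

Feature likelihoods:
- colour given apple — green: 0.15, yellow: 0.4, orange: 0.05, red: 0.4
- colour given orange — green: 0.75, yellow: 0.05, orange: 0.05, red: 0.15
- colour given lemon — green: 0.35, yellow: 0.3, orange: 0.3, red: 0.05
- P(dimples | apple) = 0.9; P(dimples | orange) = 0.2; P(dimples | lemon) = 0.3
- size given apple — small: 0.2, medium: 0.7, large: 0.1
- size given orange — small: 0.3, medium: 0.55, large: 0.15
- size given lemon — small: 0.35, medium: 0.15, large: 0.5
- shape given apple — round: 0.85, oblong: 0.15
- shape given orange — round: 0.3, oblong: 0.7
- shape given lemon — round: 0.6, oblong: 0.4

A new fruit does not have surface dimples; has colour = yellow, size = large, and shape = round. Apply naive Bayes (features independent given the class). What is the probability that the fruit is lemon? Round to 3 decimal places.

apple: 0.5 × 0.4 × (1−0.9) × 0.1 × 0.85 = 0.0017
orange: 0.35 × 0.05 × (1−0.2) × 0.15 × 0.3 = 0.00063
lemon: 0.15 × 0.3 × (1−0.3) × 0.5 × 0.6 = 0.00945
P(lemon | x) = 0.00945 / 0.01178 ≈ 0.802

0.802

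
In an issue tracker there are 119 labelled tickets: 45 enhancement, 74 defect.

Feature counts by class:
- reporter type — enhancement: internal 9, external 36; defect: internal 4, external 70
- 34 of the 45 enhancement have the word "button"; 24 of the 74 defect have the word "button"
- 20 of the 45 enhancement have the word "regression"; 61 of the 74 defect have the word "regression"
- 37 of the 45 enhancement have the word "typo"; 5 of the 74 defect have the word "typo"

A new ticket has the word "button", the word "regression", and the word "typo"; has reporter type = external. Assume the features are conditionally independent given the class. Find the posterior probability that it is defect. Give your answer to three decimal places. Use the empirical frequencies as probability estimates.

enhancement: (45/119) × (36/45) × (34/45) × (20/45) × (37/45) ≈ 0.0835273
defect: (74/119) × (70/74) × (24/74) × (61/74) × (5/74) ≈ 0.0106259
P(defect | x) = 0.0106259 / 0.0941532 ≈ 0.113

0.113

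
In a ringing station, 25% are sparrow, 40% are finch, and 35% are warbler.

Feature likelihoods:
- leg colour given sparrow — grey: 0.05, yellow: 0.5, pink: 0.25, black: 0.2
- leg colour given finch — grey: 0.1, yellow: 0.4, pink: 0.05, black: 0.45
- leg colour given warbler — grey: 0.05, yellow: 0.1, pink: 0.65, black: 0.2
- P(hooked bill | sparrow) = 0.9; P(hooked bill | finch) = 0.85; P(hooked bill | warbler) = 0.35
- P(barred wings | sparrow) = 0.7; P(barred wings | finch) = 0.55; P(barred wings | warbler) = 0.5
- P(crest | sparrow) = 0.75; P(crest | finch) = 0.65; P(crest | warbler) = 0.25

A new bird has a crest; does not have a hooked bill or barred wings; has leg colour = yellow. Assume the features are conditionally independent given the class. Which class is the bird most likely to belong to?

sparrow: 0.25 × 0.5 × (1−0.9) × (1−0.7) × 0.75 = 0.0028125
finch: 0.4 × 0.4 × (1−0.85) × (1−0.55) × 0.65 = 0.00702
warbler: 0.35 × 0.1 × (1−0.35) × (1−0.5) × 0.25 = 0.00284375
Highest score → finch.

finch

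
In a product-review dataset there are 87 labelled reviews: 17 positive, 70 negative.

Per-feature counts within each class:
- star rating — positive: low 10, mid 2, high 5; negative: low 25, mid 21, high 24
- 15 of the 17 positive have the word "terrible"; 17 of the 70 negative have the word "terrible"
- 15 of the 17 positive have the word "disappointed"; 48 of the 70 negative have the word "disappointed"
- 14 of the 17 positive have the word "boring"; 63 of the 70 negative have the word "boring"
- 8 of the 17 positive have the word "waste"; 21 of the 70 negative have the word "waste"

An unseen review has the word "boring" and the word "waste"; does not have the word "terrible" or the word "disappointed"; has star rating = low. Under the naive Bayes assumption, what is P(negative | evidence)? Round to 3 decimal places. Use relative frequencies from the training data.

positive: (17/87) × (10/17) × (2/17) × (2/17) × (14/17) × (8/17) ≈ 0.000616543
negative: (70/87) × (25/70) × (53/70) × (22/70) × (63/70) × (21/70) ≈ 0.0184624
P(negative | x) = 0.0184624 / 0.019078943 ≈ 0.968

0.968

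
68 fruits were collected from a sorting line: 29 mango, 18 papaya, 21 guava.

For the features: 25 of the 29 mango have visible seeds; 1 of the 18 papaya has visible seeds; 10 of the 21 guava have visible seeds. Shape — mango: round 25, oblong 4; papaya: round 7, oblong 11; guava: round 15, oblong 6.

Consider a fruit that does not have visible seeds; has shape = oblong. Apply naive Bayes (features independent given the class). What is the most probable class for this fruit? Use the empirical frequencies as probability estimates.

papaya

mango: (29/68) × (4/29) × (4/29) ≈ 0.00811359
papaya: (18/68) × (17/18) × (11/18) ≈ 0.152778
guava: (21/68) × (11/21) × (6/21) ≈ 0.0462185
Highest score → papaya.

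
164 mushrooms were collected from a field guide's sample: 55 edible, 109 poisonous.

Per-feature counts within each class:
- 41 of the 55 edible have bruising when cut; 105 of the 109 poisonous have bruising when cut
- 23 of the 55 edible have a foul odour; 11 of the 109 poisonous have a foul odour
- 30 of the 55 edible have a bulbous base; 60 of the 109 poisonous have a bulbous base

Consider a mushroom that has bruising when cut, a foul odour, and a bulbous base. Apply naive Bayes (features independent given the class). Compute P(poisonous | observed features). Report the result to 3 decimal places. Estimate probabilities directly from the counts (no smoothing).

0.384

edible: (55/164) × (41/55) × (23/55) × (30/55) ≈ 0.0570248
poisonous: (109/164) × (105/109) × (11/109) × (60/109) ≈ 0.0355661
P(poisonous | x) = 0.0355661 / 0.0925909 ≈ 0.384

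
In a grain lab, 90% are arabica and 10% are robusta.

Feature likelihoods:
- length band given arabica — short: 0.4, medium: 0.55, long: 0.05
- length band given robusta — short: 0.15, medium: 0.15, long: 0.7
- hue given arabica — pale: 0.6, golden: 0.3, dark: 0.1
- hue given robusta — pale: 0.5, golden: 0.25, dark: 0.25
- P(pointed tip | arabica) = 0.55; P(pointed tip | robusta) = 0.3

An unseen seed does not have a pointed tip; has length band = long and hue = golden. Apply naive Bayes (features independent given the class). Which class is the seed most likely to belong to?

arabica: 0.9 × 0.05 × 0.3 × (1−0.55) = 0.006075
robusta: 0.1 × 0.7 × 0.25 × (1−0.3) = 0.01225
Highest score → robusta.

robusta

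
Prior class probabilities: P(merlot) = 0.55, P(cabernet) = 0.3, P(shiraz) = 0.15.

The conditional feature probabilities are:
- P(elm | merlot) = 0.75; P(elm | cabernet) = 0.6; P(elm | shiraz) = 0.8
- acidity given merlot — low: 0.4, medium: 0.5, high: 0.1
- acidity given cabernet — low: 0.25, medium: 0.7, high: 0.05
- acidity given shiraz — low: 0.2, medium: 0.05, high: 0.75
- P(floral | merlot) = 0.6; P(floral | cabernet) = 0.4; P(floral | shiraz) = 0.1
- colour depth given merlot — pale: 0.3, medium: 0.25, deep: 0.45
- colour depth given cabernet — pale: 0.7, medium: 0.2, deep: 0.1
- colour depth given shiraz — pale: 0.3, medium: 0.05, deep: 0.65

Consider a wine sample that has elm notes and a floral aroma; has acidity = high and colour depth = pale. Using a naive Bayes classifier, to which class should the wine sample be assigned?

merlot: 0.55 × 0.75 × 0.1 × 0.6 × 0.3 = 0.007425
cabernet: 0.3 × 0.6 × 0.05 × 0.4 × 0.7 = 0.00252
shiraz: 0.15 × 0.8 × 0.75 × 0.1 × 0.3 = 0.0027
Highest score → merlot.

merlot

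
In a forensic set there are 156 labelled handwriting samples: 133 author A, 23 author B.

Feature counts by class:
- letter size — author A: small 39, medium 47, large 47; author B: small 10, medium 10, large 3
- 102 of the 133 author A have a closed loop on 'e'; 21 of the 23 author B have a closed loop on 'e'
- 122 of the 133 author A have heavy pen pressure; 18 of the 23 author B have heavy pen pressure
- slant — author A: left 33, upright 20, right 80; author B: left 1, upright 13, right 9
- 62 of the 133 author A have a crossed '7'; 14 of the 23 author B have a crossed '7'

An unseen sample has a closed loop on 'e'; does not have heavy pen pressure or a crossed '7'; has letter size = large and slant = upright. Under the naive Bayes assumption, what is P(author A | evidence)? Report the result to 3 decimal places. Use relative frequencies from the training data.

0.645

author A: (133/156) × (47/133) × (102/133) × (11/133) × (20/133) × (71/133) ≈ 0.00153408
author B: (23/156) × (3/23) × (21/23) × (5/23) × (13/23) × (9/23) ≈ 0.000844229
P(author A | x) = 0.00153408 / 0.002378309 ≈ 0.645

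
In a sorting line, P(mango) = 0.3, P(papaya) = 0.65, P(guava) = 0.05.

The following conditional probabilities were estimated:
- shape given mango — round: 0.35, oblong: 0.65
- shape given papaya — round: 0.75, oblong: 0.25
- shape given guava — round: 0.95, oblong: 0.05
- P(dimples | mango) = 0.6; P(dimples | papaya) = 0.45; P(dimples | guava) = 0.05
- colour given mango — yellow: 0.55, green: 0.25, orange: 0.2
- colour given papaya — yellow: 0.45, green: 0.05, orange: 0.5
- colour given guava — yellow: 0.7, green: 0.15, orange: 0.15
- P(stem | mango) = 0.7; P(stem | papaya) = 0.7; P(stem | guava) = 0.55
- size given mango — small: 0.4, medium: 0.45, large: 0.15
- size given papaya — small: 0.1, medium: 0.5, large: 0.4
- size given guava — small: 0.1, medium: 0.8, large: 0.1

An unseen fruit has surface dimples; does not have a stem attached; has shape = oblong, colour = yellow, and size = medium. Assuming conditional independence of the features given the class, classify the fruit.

mango: 0.3 × 0.65 × 0.6 × 0.55 × (1−0.7) × 0.45 = 0.00868725
papaya: 0.65 × 0.25 × 0.45 × 0.45 × (1−0.7) × 0.5 = 0.0049359375
guava: 0.05 × 0.05 × 0.05 × 0.7 × (1−0.55) × 0.8 = 0.0000315
Highest score → mango.

mango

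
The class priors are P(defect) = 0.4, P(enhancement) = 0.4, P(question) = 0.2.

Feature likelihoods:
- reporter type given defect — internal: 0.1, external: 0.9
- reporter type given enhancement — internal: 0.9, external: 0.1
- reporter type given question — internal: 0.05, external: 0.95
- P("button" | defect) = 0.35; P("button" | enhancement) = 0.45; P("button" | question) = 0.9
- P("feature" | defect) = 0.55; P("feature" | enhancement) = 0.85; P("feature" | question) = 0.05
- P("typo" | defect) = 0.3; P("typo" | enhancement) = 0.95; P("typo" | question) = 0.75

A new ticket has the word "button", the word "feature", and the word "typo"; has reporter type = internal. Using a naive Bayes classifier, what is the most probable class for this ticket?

enhancement

defect: 0.4 × 0.1 × 0.35 × 0.55 × 0.3 = 0.00231
enhancement: 0.4 × 0.9 × 0.45 × 0.85 × 0.95 = 0.130815
question: 0.2 × 0.05 × 0.9 × 0.05 × 0.75 = 0.0003375
Highest score → enhancement.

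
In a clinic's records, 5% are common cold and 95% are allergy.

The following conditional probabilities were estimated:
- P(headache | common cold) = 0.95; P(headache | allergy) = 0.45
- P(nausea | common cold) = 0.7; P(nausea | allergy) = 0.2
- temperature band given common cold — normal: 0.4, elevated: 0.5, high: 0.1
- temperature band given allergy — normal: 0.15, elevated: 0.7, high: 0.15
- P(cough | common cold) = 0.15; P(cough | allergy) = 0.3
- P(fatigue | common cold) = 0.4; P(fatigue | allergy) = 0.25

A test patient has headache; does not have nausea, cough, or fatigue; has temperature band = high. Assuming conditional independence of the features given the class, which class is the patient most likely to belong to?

common cold: 0.05 × 0.95 × (1−0.7) × 0.1 × (1−0.15) × (1−0.4) = 0.00072675
allergy: 0.95 × 0.45 × (1−0.2) × 0.15 × (1−0.3) × (1−0.25) = 0.0269325
Highest score → allergy.

allergy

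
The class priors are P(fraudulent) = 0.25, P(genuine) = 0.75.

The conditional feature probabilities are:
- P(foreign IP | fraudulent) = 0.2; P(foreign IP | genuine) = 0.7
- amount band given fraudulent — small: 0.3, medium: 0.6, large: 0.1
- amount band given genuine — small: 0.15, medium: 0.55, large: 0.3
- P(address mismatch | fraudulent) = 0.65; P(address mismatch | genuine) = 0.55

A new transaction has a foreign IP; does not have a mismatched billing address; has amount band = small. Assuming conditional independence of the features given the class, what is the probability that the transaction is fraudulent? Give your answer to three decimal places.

fraudulent: 0.25 × 0.2 × 0.3 × (1−0.65) = 0.00525
genuine: 0.75 × 0.7 × 0.15 × (1−0.55) = 0.0354375
P(fraudulent | x) = 0.00525 / 0.0406875 ≈ 0.129

0.129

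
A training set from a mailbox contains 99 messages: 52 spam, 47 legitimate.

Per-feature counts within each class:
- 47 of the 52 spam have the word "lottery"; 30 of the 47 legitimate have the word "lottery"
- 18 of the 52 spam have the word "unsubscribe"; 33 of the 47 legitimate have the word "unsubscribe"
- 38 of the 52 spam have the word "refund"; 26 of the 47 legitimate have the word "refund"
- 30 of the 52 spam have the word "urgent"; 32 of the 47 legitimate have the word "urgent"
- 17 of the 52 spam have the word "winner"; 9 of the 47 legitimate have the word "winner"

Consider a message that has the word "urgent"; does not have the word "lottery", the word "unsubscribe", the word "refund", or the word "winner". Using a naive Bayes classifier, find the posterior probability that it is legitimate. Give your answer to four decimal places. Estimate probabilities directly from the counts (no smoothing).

0.7847

spam: (52/99) × (5/52) × (34/52) × (14/52) × (30/52) × (35/52) ≈ 0.00345237
legitimate: (47/99) × (17/47) × (14/47) × (21/47) × (32/47) × (38/47) ≈ 0.0125807
P(legitimate | x) = 0.0125807 / 0.01603307 ≈ 0.7847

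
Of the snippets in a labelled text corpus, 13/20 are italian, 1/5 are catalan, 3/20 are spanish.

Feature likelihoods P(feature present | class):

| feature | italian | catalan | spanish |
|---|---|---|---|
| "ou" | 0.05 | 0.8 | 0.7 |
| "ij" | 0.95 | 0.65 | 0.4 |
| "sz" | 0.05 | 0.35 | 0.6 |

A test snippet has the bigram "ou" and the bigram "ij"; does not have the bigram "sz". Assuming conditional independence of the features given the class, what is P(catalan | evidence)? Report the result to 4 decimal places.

0.5944

italian: 0.65 × 0.05 × 0.95 × (1−0.05) = 0.02933125
catalan: 0.2 × 0.8 × 0.65 × (1−0.35) = 0.0676
spanish: 0.15 × 0.7 × 0.4 × (1−0.6) = 0.0168
P(catalan | x) = 0.0676 / 0.11373125 ≈ 0.5944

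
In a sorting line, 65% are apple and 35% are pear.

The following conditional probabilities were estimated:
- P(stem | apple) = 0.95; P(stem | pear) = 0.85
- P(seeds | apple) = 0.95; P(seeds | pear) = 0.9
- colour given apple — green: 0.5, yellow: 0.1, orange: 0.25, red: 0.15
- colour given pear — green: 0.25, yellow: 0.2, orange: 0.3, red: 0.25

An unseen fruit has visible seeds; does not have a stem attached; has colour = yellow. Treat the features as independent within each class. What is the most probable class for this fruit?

pear

apple: 0.65 × (1−0.95) × 0.95 × 0.1 = 0.0030875
pear: 0.35 × (1−0.85) × 0.9 × 0.2 = 0.00945
Highest score → pear.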